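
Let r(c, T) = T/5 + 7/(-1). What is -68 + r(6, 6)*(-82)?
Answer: 2038/5 ≈ 407.60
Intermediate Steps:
r(c, T) = -7 + T/5 (r(c, T) = T*(⅕) + 7*(-1) = T/5 - 7 = -7 + T/5)
-68 + r(6, 6)*(-82) = -68 + (-7 + (⅕)*6)*(-82) = -68 + (-7 + 6/5)*(-82) = -68 - 29/5*(-82) = -68 + 2378/5 = 2038/5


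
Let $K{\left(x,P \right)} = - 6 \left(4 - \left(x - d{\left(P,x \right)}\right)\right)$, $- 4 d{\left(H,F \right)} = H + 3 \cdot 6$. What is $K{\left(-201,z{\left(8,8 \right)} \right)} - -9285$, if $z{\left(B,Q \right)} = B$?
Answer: $8094$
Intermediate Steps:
$d{\left(H,F \right)} = - \frac{9}{2} - \frac{H}{4}$ ($d{\left(H,F \right)} = - \frac{H + 3 \cdot 6}{4} = - \frac{H + 18}{4} = - \frac{18 + H}{4} = - \frac{9}{2} - \frac{H}{4}$)
$K{\left(x,P \right)} = 3 + 6 x + \frac{3 P}{2}$ ($K{\left(x,P \right)} = - 6 \left(4 - \left(\frac{9}{2} + x + \frac{P}{4}\right)\right) = - 6 \left(- \frac{1}{2} - x - \frac{P}{4}\right) = 3 + 6 x + \frac{3 P}{2}$)
$K{\left(-201,z{\left(8,8 \right)} \right)} - -9285 = \left(3 + 6 \left(-201\right) + \frac{3}{2} \cdot 8\right) - -9285 = \left(3 - 1206 + 12\right) + 9285 = -1191 + 9285 = 8094$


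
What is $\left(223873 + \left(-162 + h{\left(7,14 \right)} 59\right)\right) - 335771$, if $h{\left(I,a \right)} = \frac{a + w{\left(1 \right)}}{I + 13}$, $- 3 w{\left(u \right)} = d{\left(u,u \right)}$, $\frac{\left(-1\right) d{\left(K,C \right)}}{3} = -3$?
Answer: $- \frac{2240551}{20} \approx -1.1203 \cdot 10^{5}$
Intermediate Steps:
$d{\left(K,C \right)} = 9$ ($d{\left(K,C \right)} = \left(-3\right) \left(-3\right) = 9$)
$w{\left(u \right)} = -3$ ($w{\left(u \right)} = \left(- \frac{1}{3}\right) 9 = -3$)
$h{\left(I,a \right)} = \frac{-3 + a}{13 + I}$ ($h{\left(I,a \right)} = \frac{a - 3}{I + 13} = \frac{-3 + a}{13 + I}$)
$\left(223873 + \left(-162 + h{\left(7,14 \right)} 59\right)\right) - 335771 = \left(223873 - \left(162 - \frac{-3 + 14}{13 + 7} \cdot 59\right)\right) - 335771 = \left(223873 - \left(162 - \frac{1}{20} \cdot 11 \cdot 59\right)\right) - 335771 = \left(223873 + \left(-162 + \frac{11}{20} \cdot 59\right)\right) - 335771 = \left(223873 + \left(-162 + \frac{649}{20}\right)\right) - 335771 = \left(223873 - \frac{2591}{20}\right) - 335771 = \frac{4474869}{20} - 335771 = - \frac{2240551}{20}$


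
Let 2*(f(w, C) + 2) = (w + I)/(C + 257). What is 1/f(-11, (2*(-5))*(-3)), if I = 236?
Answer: -574/923 ≈ -0.62189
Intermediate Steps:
f(w, C) = -2 + (236 + w)/(2*(257 + C)) (f(w, C) = -2 + ((w + 236)/(C + 257))/2 = -2 + ((236 + w)/(257 + C))/2 = -2 + (236 + w)/(2*(257 + C)))
1/f(-11, (2*(-5))*(-3)) = 1/((-792 - 11 - 4*2*(-5)*(-3))/(2*(257 + (2*(-5))*(-3)))) = 1/((-792 - 11 - (-40)*(-3))/(2*(257 - 10*(-3)))) = 1/((-792 - 11 - 4*30)/(2*(257 + 30))) = 1/((1/2)*(-792 - 11 - 120)/287) = 1/((1/2)*(1/287)*(-923)) = 1/(-923/574) = -574/923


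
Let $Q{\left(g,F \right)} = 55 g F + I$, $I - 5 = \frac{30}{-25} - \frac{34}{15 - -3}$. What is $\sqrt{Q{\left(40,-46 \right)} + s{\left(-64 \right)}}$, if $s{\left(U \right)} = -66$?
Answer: $\frac{2 i \sqrt{5696105}}{15} \approx 318.22 i$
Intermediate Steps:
$I = \frac{86}{45}$ ($I = 5 + \left(\frac{30}{-25} - \frac{34}{15 - -3}\right) = 5 + \left(30 \left(- \frac{1}{25}\right) - \frac{34}{15 + 3}\right) = 5 - \left(\frac{6}{5} + \frac{34}{18}\right) = 5 - \frac{139}{45} = \frac{86}{45} \approx 1.9111$)
$Q{\left(g,F \right)} = \frac{86}{45} + 55 F g$ ($Q{\left(g,F \right)} = 55 g F + \frac{86}{45} = 55 F g + \frac{86}{45} = \frac{86}{45} + 55 F g$)
$\sqrt{Q{\left(40,-46 \right)} + s{\left(-64 \right)}} = \sqrt{\left(\frac{86}{45} + 55 \left(-46\right) 40\right) - 66} = \sqrt{\left(\frac{86}{45} - 101200\right) - 66} = \sqrt{- \frac{4553914}{45} - 66} = \sqrt{- \frac{4556884}{45}} = \frac{2 i \sqrt{5696105}}{15}$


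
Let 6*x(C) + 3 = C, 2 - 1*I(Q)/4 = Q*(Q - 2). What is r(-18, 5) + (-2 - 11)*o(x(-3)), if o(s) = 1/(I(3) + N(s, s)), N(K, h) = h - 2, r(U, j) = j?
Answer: 48/7 ≈ 6.8571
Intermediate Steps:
N(K, h) = -2 + h
I(Q) = 8 - 4*Q*(-2 + Q) (I(Q) = 8 - 4*Q*(Q - 2) = 8 - 4*Q*(-2 + Q))
x(C) = -1/2 + C/6
o(s) = 1/(-6 + s) (o(s) = 1/((8 - 4*3**2 + 8*3) + (-2 + s)) = 1/((8 - 4*9 + 24) + (-2 + s)) = 1/((8 - 36 + 24) + (-2 + s)) = 1/(-4 + (-2 + s)) = 1/(-6 + s))
r(-18, 5) + (-2 - 11)*o(x(-3)) = 5 + (-2 - 11)/(-6 + (-1/2 + (1/6)*(-3))) = 5 - 13/(-6 + (-1/2 - 1/2)) = 5 - 13/(-6 - 1) = 5 - 13/(-7) = 5 - 13*(-1/7) = 5 + 13/7 = 48/7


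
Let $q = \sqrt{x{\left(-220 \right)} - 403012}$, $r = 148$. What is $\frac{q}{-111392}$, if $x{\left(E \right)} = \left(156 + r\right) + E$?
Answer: $- \frac{i \sqrt{25183}}{27848} \approx - 0.0056985 i$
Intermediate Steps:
$x{\left(E \right)} = 304 + E$ ($x{\left(E \right)} = \left(156 + 148\right) + E = 304 + E$)
$q = 4 i \sqrt{25183}$ ($q = \sqrt{\left(304 - 220\right) - 403012} = \sqrt{84 - 403012} = \sqrt{-402928} = 4 i \sqrt{25183} \approx 634.77 i$)
$\frac{q}{-111392} = \frac{4 i \sqrt{25183}}{-111392} = 4 i \sqrt{25183} \left(- \frac{1}{111392}\right) = - \frac{i \sqrt{25183}}{27848}$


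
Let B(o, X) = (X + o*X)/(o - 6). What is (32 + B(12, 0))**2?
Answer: 1024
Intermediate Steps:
B(o, X) = (X + X*o)/(-6 + o)
(32 + B(12, 0))**2 = (32 + 0*(1 + 12)/(-6 + 12))**2 = (32 + 0*13/6)**2 = (32 + 0*(1/6)*13)**2 = (32 + 0)**2 = 32**2 = 1024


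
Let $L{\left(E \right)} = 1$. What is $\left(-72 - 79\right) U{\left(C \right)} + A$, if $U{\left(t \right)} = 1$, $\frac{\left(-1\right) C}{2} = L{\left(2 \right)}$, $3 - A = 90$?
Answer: $-238$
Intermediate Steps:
$A = -87$ ($A = 3 - 90 = -87$)
$C = -2$ ($C = \left(-2\right) 1 = -2$)
$\left(-72 - 79\right) U{\left(C \right)} + A = \left(-72 - 79\right) 1 - 87 = \left(-151\right) 1 - 87 = -151 - 87 = -238$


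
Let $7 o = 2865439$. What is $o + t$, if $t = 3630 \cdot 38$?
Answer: $\frac{3831019}{7} \approx 5.4729 \cdot 10^{5}$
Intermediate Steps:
$o = \frac{2865439}{7}$ ($o = \frac{1}{7} \cdot 2865439 = \frac{2865439}{7} \approx 4.0935 \cdot 10^{5}$)
$t = 137940$
$o + t = \frac{2865439}{7} + 137940 = \frac{3831019}{7}$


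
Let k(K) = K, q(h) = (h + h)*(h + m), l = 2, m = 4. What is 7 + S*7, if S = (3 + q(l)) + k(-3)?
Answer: 175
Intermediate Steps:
q(h) = 2*h*(4 + h) (q(h) = (h + h)*(h + 4) = (2*h)*(4 + h) = 2*h*(4 + h))
S = 24 (S = (3 + 2*2*(4 + 2)) - 3 = (3 + 2*2*6) - 3 = (3 + 24) - 3 = 27 - 3 = 24)
7 + S*7 = 7 + 24*7 = 7 + 168 = 175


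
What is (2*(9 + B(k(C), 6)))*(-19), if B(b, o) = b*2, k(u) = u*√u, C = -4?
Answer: -342 + 608*I ≈ -342.0 + 608.0*I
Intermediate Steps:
k(u) = u^(3/2)
B(b, o) = 2*b
(2*(9 + B(k(C), 6)))*(-19) = (2*(9 + 2*(-4)^(3/2)))*(-19) = (2*(9 + 2*(-8*I)))*(-19) = (2*(9 - 16*I))*(-19) = (18 - 32*I)*(-19) = -342 + 608*I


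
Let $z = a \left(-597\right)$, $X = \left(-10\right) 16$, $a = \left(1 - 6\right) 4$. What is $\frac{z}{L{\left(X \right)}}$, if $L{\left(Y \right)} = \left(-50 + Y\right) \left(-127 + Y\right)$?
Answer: $\frac{398}{2009} \approx 0.19811$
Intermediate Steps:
$a = -20$ ($a = \left(-5\right) 4 = -20$)
$X = -160$
$L{\left(Y \right)} = \left(-127 + Y\right) \left(-50 + Y\right)$
$z = 11940$ ($z = \left(-20\right) \left(-597\right) = 11940$)
$\frac{z}{L{\left(X \right)}} = \frac{11940}{6350 + \left(-160\right)^{2} - -28320} = \frac{11940}{6350 + 25600 + 28320} = \frac{11940}{60270} = 11940 \cdot \frac{1}{60270} = \frac{398}{2009}$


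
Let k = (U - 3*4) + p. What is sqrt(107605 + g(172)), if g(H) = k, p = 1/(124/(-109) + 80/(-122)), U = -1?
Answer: sqrt(3824385590179)/5962 ≈ 328.01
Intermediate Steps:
p = -6649/11924 (p = 1/(124*(-1/109) + 80*(-1/122)) = 1/(-124/109 - 40/61) = 1/(-11924/6649) = -6649/11924 ≈ -0.55762)
k = -161661/11924 (k = (-1 - 3*4) - 6649/11924 = (-1 - 12) - 6649/11924 = -13 - 6649/11924 = -161661/11924 ≈ -13.558)
g(H) = -161661/11924
sqrt(107605 + g(172)) = sqrt(107605 - 161661/11924) = sqrt(1282920359/11924) = sqrt(3824385590179)/5962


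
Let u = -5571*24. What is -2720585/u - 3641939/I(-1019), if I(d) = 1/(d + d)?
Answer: 992387415690713/133704 ≈ 7.4223e+9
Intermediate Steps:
I(d) = 1/(2*d)
u = -133704
-2720585/u - 3641939/I(-1019) = -2720585/(-133704) - 3641939/((½)/(-1019)) = -2720585*(-1/133704) - 3641939/((½)*(-1/1019)) = 2720585/133704 - 3641939/(-1/2038) = 2720585/133704 - 3641939*(-2038) = 2720585/133704 + 7422271682 = 992387415690713/133704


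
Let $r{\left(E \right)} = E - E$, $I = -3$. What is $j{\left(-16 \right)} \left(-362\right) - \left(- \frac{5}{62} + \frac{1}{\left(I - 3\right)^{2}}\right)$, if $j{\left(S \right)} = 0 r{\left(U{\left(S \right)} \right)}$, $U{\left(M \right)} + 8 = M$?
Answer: $\frac{59}{1116} \approx 0.052867$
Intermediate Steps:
$U{\left(M \right)} = -8 + M$
$r{\left(E \right)} = 0$
$j{\left(S \right)} = 0$ ($j{\left(S \right)} = 0 \cdot 0 = 0$)
$j{\left(-16 \right)} \left(-362\right) - \left(- \frac{5}{62} + \frac{1}{\left(I - 3\right)^{2}}\right) = 0 \left(-362\right) - \left(- \frac{5}{62} + \frac{1}{\left(-3 - 3\right)^{2}}\right) = 0 - \left(- \frac{5}{62} + \frac{1}{\left(-6\right)^{2}}\right) = 0 + \left(- \frac{1}{36} + \frac{5}{62}\right) = 0 + \frac{59}{1116} = \frac{59}{1116}$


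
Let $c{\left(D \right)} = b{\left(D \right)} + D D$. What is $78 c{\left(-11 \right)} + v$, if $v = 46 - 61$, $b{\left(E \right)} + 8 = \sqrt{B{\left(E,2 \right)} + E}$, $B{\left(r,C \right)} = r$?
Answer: $8799 + 78 i \sqrt{22} \approx 8799.0 + 365.85 i$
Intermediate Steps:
$b{\left(E \right)} = -8 + \sqrt{2} \sqrt{E}$ ($b{\left(E \right)} = -8 + \sqrt{E + E} = -8 + \sqrt{2 E} = -8 + \sqrt{2} \sqrt{E}$)
$v = -15$ ($v = 46 - 61 = -15$)
$c{\left(D \right)} = -8 + D^{2} + \sqrt{2} \sqrt{D}$ ($c{\left(D \right)} = \left(-8 + \sqrt{2} \sqrt{D}\right) + D D = \left(-8 + \sqrt{2} \sqrt{D}\right) + D^{2} = -8 + D^{2} + \sqrt{2} \sqrt{D}$)
$78 c{\left(-11 \right)} + v = 78 \left(-8 + \left(-11\right)^{2} + \sqrt{2} \sqrt{-11}\right) - 15 = 78 \left(-8 + 121 + \sqrt{2} i \sqrt{11}\right) - 15 = 78 \left(-8 + 121 + i \sqrt{22}\right) - 15 = 78 \left(113 + i \sqrt{22}\right) - 15 = \left(8814 + 78 i \sqrt{22}\right) - 15 = 8799 + 78 i \sqrt{22}$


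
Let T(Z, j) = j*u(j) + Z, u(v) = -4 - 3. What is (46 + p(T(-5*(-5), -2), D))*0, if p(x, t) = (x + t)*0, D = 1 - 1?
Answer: 0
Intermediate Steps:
u(v) = -7
D = 0
T(Z, j) = Z - 7*j (T(Z, j) = j*(-7) + Z = -7*j + Z = Z - 7*j)
p(x, t) = 0 (p(x, t) = (t + x)*0 = 0)
(46 + p(T(-5*(-5), -2), D))*0 = (46 + 0)*0 = 46*0 = 0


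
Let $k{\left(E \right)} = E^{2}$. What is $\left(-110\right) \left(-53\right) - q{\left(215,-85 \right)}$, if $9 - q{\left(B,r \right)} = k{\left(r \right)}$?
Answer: $13046$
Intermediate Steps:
$q{\left(B,r \right)} = 9 - r^{2}$
$\left(-110\right) \left(-53\right) - q{\left(215,-85 \right)} = \left(-110\right) \left(-53\right) - \left(9 - \left(-85\right)^{2}\right) = 5830 - \left(9 - 7225\right) = 5830 - -7216 = 5830 + 7216 = 13046$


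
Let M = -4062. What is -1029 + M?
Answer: -5091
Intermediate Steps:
-1029 + M = -1029 - 4062 = -5091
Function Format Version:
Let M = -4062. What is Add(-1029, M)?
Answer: -5091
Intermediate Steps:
Add(-1029, M) = Add(-1029, -4062) = -5091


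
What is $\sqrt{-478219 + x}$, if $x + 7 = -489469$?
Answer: $i \sqrt{967695} \approx 983.71 i$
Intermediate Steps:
$x = -489476$ ($x = -7 - 489469 = -489476$)
$\sqrt{-478219 + x} = \sqrt{-478219 - 489476} = \sqrt{-967695} = i \sqrt{967695}$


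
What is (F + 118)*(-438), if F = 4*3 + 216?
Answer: -151548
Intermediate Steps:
F = 228 (F = 12 + 216 = 228)
(F + 118)*(-438) = (228 + 118)*(-438) = 346*(-438) = -151548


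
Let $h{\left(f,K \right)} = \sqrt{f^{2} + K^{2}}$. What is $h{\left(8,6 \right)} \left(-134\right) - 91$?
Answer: $-1431$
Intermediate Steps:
$h{\left(f,K \right)} = \sqrt{K^{2} + f^{2}}$
$h{\left(8,6 \right)} \left(-134\right) - 91 = \sqrt{6^{2} + 8^{2}} \left(-134\right) - 91 = \sqrt{36 + 64} \left(-134\right) - 91 = \sqrt{100} \left(-134\right) - 91 = 10 \left(-134\right) - 91 = -1340 - 91 = -1431$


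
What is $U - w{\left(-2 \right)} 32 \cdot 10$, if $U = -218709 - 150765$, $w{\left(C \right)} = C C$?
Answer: $-370754$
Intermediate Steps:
$w{\left(C \right)} = C^{2}$
$U = -369474$
$U - w{\left(-2 \right)} 32 \cdot 10 = -369474 - \left(-2\right)^{2} \cdot 32 \cdot 10 = -369474 - 4 \cdot 32 \cdot 10 = -369474 - 128 \cdot 10 = -369474 - 1280 = -370754$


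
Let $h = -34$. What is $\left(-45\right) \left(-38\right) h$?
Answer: $-58140$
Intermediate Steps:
$\left(-45\right) \left(-38\right) h = \left(-45\right) \left(-38\right) \left(-34\right) = 1710 \left(-34\right) = -58140$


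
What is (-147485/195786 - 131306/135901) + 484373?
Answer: 12887915233206877/26607513186 ≈ 4.8437e+5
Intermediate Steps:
(-147485/195786 - 131306/135901) + 484373 = -45751235501/26607513186 + 484373 = 12887915233206877/26607513186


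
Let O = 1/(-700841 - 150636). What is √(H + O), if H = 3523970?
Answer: 63*√5319999310597/77407 ≈ 1877.2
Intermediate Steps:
O = -1/851477 (O = 1/(-851477) = -1/851477 ≈ -1.1744e-6)
√(H + O) = √(3523970 - 1/851477) = √(3000579403689/851477) = 63*√5319999310597/77407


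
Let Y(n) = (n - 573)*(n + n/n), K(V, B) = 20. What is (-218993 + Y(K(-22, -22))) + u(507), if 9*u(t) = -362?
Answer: -2075816/9 ≈ -2.3065e+5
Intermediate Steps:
Y(n) = (1 + n)*(-573 + n) (Y(n) = (-573 + n)*(n + 1) = (-573 + n)*(1 + n) = (1 + n)*(-573 + n))
u(t) = -362/9 (u(t) = (⅑)*(-362) = -362/9)
(-218993 + Y(K(-22, -22))) + u(507) = (-218993 + (-573 + 20² - 572*20)) - 362/9 = (-218993 + (-573 + 400 - 11440)) - 362/9 = (-218993 - 11613) - 362/9 = -230606 - 362/9 = -2075816/9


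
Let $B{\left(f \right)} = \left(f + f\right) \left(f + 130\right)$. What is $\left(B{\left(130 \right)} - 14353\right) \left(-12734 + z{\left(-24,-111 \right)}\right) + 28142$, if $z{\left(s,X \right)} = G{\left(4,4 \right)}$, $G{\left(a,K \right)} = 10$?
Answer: $-677486686$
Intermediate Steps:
$z{\left(s,X \right)} = 10$
$B{\left(f \right)} = 2 f \left(130 + f\right)$
$\left(B{\left(130 \right)} - 14353\right) \left(-12734 + z{\left(-24,-111 \right)}\right) + 28142 = \left(2 \cdot 130 \left(130 + 130\right) - 14353\right) \left(-12734 + 10\right) + 28142 = \left(2 \cdot 130 \cdot 260 - 14353\right) \left(-12724\right) + 28142 = \left(67600 - 14353\right) \left(-12724\right) + 28142 = 53247 \left(-12724\right) + 28142 = -677514828 + 28142 = -677486686$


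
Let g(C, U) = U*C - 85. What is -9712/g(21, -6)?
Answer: 9712/211 ≈ 46.028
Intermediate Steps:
g(C, U) = -85 + C*U (g(C, U) = C*U - 85 = -85 + C*U)
-9712/g(21, -6) = -9712/(-85 + 21*(-6)) = -9712/(-85 - 126) = -9712/(-211) = -9712*(-1/211) = 9712/211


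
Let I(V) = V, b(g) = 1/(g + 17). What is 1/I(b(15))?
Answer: 32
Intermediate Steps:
b(g) = 1/(17 + g)
1/I(b(15)) = 1/(1/(17 + 15)) = 1/(1/32) = 32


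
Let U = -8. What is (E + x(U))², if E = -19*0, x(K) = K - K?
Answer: 0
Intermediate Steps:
x(K) = 0
E = 0
(E + x(U))² = (0 + 0)² = 0² = 0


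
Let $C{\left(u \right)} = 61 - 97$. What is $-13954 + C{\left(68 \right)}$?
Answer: $-13990$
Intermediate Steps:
$C{\left(u \right)} = -36$ ($C{\left(u \right)} = 61 - 97 = -36$)
$-13954 + C{\left(68 \right)} = -13954 - 36 = -13990$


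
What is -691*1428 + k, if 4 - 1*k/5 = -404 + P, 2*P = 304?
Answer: -985468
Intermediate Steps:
P = 152 (P = (½)*304 = 152)
k = 1280 (k = 20 - 5*(-404 + 152) = 20 - 5*(-252) = 20 + 1260 = 1280)
-691*1428 + k = -691*1428 + 1280 = -986748 + 1280 = -985468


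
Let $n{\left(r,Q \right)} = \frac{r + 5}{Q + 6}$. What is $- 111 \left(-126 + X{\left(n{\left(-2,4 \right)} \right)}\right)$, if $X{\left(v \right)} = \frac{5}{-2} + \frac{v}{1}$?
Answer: $\frac{71151}{5} \approx 14230.0$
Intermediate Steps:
$n{\left(r,Q \right)} = \frac{5 + r}{6 + Q}$
$X{\left(v \right)} = - \frac{5}{2} + v$ ($X{\left(v \right)} = 5 \left(- \frac{1}{2}\right) + v 1 = - \frac{5}{2} + v$)
$- 111 \left(-126 + X{\left(n{\left(-2,4 \right)} \right)}\right) = - 111 \left(-126 - \left(\frac{5}{2} - \frac{5 - 2}{6 + 4}\right)\right) = - 111 \left(-126 - \left(\frac{5}{2} - \frac{1}{10} \cdot 3\right)\right) = - 111 \left(-126 + \left(- \frac{5}{2} + \frac{1}{10} \cdot 3\right)\right) = - 111 \left(-126 + \left(- \frac{5}{2} + \frac{3}{10}\right)\right) = - 111 \left(-126 - \frac{11}{5}\right) = \left(-111\right) \left(- \frac{641}{5}\right) = \frac{71151}{5}$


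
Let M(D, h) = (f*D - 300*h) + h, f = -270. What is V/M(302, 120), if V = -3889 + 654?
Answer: 647/23484 ≈ 0.027551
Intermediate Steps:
M(D, h) = -299*h - 270*D (M(D, h) = (-270*D - 300*h) + h = (-300*h - 270*D) + h = -299*h - 270*D)
V = -3235
V/M(302, 120) = -3235/(-299*120 - 270*302) = -3235/(-35880 - 81540) = -3235/(-117420) = -3235*(-1/117420) = 647/23484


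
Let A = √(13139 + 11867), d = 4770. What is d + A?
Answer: 4770 + √25006 ≈ 4928.1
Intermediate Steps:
A = √25006 ≈ 158.13
d + A = 4770 + √25006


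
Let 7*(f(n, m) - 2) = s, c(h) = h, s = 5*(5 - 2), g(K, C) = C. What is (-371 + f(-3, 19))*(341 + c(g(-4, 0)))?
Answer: -875688/7 ≈ -1.2510e+5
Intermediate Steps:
s = 15 (s = 5*3 = 15)
f(n, m) = 29/7 (f(n, m) = 2 + (⅐)*15 = 2 + 15/7 = 29/7)
(-371 + f(-3, 19))*(341 + c(g(-4, 0))) = (-371 + 29/7)*(341 + 0) = -2568/7*341 = -875688/7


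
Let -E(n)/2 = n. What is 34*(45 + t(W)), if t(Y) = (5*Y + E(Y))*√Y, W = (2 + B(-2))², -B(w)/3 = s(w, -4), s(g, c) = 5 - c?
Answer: 1595280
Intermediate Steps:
B(w) = -27 (B(w) = -3*(5 - 1*(-4)) = -3*(5 + 4) = -3*9 = -27)
E(n) = -2*n
W = 625 (W = (2 - 27)² = (-25)² = 625)
t(Y) = 3*Y^(3/2) (t(Y) = (5*Y - 2*Y)*√Y = (3*Y)*√Y = 3*Y^(3/2))
34*(45 + t(W)) = 34*(45 + 3*625^(3/2)) = 34*(45 + 3*15625) = 34*(45 + 46875) = 34*46920 = 1595280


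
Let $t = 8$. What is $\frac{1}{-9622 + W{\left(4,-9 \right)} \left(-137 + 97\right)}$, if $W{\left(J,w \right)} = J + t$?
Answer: $- \frac{1}{10102} \approx -9.899 \cdot 10^{-5}$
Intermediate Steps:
$W{\left(J,w \right)} = 8 + J$ ($W{\left(J,w \right)} = J + 8 = 8 + J$)
$\frac{1}{-9622 + W{\left(4,-9 \right)} \left(-137 + 97\right)} = \frac{1}{-9622 + \left(8 + 4\right) \left(-137 + 97\right)} = \frac{1}{-9622 + 12 \left(-40\right)} = \frac{1}{-9622 - 480} = \frac{1}{-10102} = - \frac{1}{10102}$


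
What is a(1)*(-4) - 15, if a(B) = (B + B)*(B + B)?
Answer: -31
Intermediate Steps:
a(B) = 4*B² (a(B) = (2*B)*(2*B) = 4*B²)
a(1)*(-4) - 15 = (4*1²)*(-4) - 15 = (4*1)*(-4) - 15 = 4*(-4) - 15 = -16 - 15 = -31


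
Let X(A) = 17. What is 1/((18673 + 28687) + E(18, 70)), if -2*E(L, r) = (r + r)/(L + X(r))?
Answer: 1/47358 ≈ 2.1116e-5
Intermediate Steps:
E(L, r) = -r/(17 + L) (E(L, r) = -(r + r)/(2*(L + 17)) = -2*r/(2*(17 + L)) = -r/(17 + L))
1/((18673 + 28687) + E(18, 70)) = 1/((18673 + 28687) - 1*70/(17 + 18)) = 1/(47360 - 1*70/35) = 1/(47360 - 1*70*1/35) = 1/(47360 - 2) = 1/47358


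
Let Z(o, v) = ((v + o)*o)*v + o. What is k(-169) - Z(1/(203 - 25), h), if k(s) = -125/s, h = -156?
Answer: -364059385/2677298 ≈ -135.98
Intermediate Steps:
Z(o, v) = o + o*v*(o + v) (Z(o, v) = ((o + v)*o)*v + o = (o*(o + v))*v + o = o*v*(o + v) + o = o + o*v*(o + v))
k(-169) - Z(1/(203 - 25), h) = -125/(-169) - (1 + (-156)² - 156/(203 - 25))/(203 - 25) = -125*(-1/169) - (1 + 24336 - 156/178)/178 = 125/169 - (1 + 24336 + (1/178)*(-156))/178 = 125/169 - (1 + 24336 - 78/89)/178 = 125/169 - 2165915/(178*89) = 125/169 - 1*2165915/15842 = 125/169 - 2165915/15842 = -364059385/2677298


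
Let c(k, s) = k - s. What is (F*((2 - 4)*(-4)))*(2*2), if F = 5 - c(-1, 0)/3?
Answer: 512/3 ≈ 170.67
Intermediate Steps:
F = 16/3 (F = 5 - (-1 - 1*0)/3 = 5 - (-1 + 0)/3 = 5 - (-1)/3 = 5 - 1*(-⅓) = 5 + ⅓ = 16/3 ≈ 5.3333)
(F*((2 - 4)*(-4)))*(2*2) = (16*((2 - 4)*(-4))/3)*(2*2) = (16*(-2*(-4))/3)*4 = ((16/3)*8)*4 = (128/3)*4 = 512/3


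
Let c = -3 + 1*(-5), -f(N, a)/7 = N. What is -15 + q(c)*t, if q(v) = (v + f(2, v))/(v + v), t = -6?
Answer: -93/4 ≈ -23.250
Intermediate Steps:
f(N, a) = -7*N
c = -8 (c = -3 - 5 = -8)
q(v) = (-14 + v)/(2*v) (q(v) = (v - 7*2)/(v + v) = (v - 14)/((2*v)) = (-14 + v)*(1/(2*v)) = (-14 + v)/(2*v))
-15 + q(c)*t = -15 + ((½)*(-14 - 8)/(-8))*(-6) = -15 + ((½)*(-⅛)*(-22))*(-6) = -15 + (11/8)*(-6) = -15 - 33/4 = -93/4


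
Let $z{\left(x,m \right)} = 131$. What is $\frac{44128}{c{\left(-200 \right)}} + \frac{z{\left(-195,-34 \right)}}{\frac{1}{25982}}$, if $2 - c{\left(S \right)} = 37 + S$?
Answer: $\frac{561645058}{165} \approx 3.4039 \cdot 10^{6}$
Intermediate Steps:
$c{\left(S \right)} = -35 - S$ ($c{\left(S \right)} = 2 - \left(37 + S\right) = -35 - S$)
$\frac{44128}{c{\left(-200 \right)}} + \frac{z{\left(-195,-34 \right)}}{\frac{1}{25982}} = \frac{44128}{-35 - -200} + \frac{131}{\frac{1}{25982}} = \frac{44128}{-35 + 200} + 131 \frac{1}{\frac{1}{25982}} = \frac{44128}{165} + 131 \cdot 25982 = 44128 \cdot \frac{1}{165} + 3403642 = \frac{44128}{165} + 3403642 = \frac{561645058}{165}$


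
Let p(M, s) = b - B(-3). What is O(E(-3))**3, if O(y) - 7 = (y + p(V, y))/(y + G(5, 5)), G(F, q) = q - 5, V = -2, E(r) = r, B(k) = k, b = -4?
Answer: 15625/27 ≈ 578.70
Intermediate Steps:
p(M, s) = -1 (p(M, s) = -4 - 1*(-3) = -4 + 3 = -1)
G(F, q) = -5 + q
O(y) = 7 + (-1 + y)/y (O(y) = 7 + (y - 1)/(y + (-5 + 5)) = 7 + (-1 + y)/(y + 0) = 7 + (-1 + y)/y)
O(E(-3))**3 = (8 - 1/(-3))**3 = (8 - 1*(-1/3))**3 = (8 + 1/3)**3 = (25/3)**3 = 15625/27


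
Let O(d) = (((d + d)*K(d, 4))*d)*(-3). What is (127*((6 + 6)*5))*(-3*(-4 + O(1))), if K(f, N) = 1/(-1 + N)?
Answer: 137160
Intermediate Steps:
O(d) = -2*d² (O(d) = (((d + d)/(-1 + 4))*d)*(-3) = (((2*d)/3)*d)*(-3) = (((2*d)*(⅓))*d)*(-3) = ((2*d/3)*d)*(-3) = (2*d²/3)*(-3) = -2*d²)
(127*((6 + 6)*5))*(-3*(-4 + O(1))) = (127*((6 + 6)*5))*(-3*(-4 - 2*1²)) = (127*(12*5))*(-3*(-4 - 2*1)) = (127*60)*(-3*(-4 - 2)) = 7620*(-3*(-6)) = 7620*18 = 137160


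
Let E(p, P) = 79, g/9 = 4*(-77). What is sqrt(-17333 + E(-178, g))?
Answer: I*sqrt(17254) ≈ 131.35*I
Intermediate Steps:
g = -2772 (g = 9*(4*(-77)) = 9*(-308) = -2772)
sqrt(-17333 + E(-178, g)) = sqrt(-17333 + 79) = sqrt(-17254) = I*sqrt(17254)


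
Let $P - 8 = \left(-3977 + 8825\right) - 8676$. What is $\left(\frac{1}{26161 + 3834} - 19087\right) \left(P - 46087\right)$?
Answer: $\frac{28572484345548}{29995} \approx 9.5257 \cdot 10^{8}$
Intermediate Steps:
$P = -3820$ ($P = 8 + \left(\left(-3977 + 8825\right) - 8676\right) = 8 + \left(4848 - 8676\right) = 8 - 3828 = -3820$)
$\left(\frac{1}{26161 + 3834} - 19087\right) \left(P - 46087\right) = \left(\frac{1}{26161 + 3834} - 19087\right) \left(-3820 - 46087\right) = \left(\frac{1}{29995} - 19087\right) \left(-49907\right) = \left(- \frac{572514564}{29995}\right) \left(-49907\right) = \frac{28572484345548}{29995}$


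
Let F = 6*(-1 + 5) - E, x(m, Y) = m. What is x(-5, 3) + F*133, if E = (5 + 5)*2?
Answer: 527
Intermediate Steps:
E = 20 (E = 10*2 = 20)
F = 4 (F = 6*(-1 + 5) - 1*20 = 6*4 - 20 = 24 - 20 = 4)
x(-5, 3) + F*133 = -5 + 4*133 = -5 + 532 = 527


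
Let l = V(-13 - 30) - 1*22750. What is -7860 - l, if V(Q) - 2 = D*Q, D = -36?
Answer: 13340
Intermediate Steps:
V(Q) = 2 - 36*Q
l = -21200 (l = (2 - 36*(-13 - 30)) - 1*22750 = (2 - 36*(-43)) - 22750 = (2 + 1548) - 22750 = 1550 - 22750 = -21200)
-7860 - l = -7860 - 1*(-21200) = -7860 + 21200 = 13340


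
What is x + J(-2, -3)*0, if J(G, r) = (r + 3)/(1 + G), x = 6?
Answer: 6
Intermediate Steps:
J(G, r) = (3 + r)/(1 + G)
x + J(-2, -3)*0 = 6 + ((3 - 3)/(1 - 2))*0 = 6 + (0/(-1))*0 = 6 - 1*0*0 = 6 + 0*0 = 6 + 0 = 6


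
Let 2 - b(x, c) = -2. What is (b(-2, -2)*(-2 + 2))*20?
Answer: 0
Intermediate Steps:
b(x, c) = 4 (b(x, c) = 2 - 1*(-2) = 2 + 2 = 4)
(b(-2, -2)*(-2 + 2))*20 = (4*(-2 + 2))*20 = (4*0)*20 = 0*20 = 0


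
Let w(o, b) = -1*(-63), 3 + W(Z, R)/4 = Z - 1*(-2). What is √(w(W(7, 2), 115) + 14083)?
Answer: √14146 ≈ 118.94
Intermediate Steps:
W(Z, R) = -4 + 4*Z (W(Z, R) = -12 + 4*(Z - 1*(-2)) = -12 + 4*(Z + 2) = -12 + 4*(2 + Z) = -12 + (8 + 4*Z) = -4 + 4*Z)
w(o, b) = 63
√(w(W(7, 2), 115) + 14083) = √(63 + 14083) = √14146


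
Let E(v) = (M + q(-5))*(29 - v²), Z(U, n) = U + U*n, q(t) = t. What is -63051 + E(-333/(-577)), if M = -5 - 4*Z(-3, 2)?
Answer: -20743361027/332929 ≈ -62306.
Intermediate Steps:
M = 31 (M = -5 - (-12)*(1 + 2) = -5 - (-12)*3 = -5 - 4*(-9) = -5 + 36 = 31)
E(v) = 754 - 26*v² (E(v) = (31 - 5)*(29 - v²) = 26*(29 - v²) = 754 - 26*v²)
-63051 + E(-333/(-577)) = -63051 + (754 - 26*(-333/(-577))²) = -63051 + (754 - 26*(-333*(-1/577))²) = -63051 + (754 - 26*(333/577)²) = -63051 + (754 - 26*110889/332929) = -63051 + (754 - 2883114/332929) = -63051 + 248145352/332929 = -20743361027/332929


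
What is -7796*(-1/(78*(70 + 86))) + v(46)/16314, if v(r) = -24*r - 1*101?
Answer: 2344198/4135599 ≈ 0.56683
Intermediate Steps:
v(r) = -101 - 24*r (v(r) = -24*r - 101 = -101 - 24*r)
-7796*(-1/(78*(70 + 86))) + v(46)/16314 = -7796*(-1/(78*(70 + 86))) + (-101 - 24*46)/16314 = -7796/((-78*156)) + (-101 - 1104)*(1/16314) = -7796/(-12168) - 1205*1/16314 = -7796*(-1/12168) - 1205/16314 = 1949/3042 - 1205/16314 = 2344198/4135599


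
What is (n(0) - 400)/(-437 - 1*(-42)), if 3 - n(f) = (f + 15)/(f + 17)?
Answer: 6764/6715 ≈ 1.0073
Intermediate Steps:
n(f) = 3 - (15 + f)/(17 + f) (n(f) = 3 - (f + 15)/(f + 17) = 3 - (15 + f)/(17 + f))
(n(0) - 400)/(-437 - 1*(-42)) = (2*(18 + 0)/(17 + 0) - 400)/(-437 - 1*(-42)) = (2*18/17 - 400)/(-437 + 42) = (2*(1/17)*18 - 400)/(-395) = (36/17 - 400)*(-1/395) = -6764/17*(-1/395) = 6764/6715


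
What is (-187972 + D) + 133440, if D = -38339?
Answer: -92871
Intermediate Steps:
(-187972 + D) + 133440 = (-187972 - 38339) + 133440 = -226311 + 133440 = -92871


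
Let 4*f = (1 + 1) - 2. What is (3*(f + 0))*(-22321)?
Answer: 0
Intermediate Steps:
f = 0 (f = ((1 + 1) - 2)/4 = (2 - 2)/4 = (¼)*0 = 0)
(3*(f + 0))*(-22321) = (3*(0 + 0))*(-22321) = (3*0)*(-22321) = 0*(-22321) = 0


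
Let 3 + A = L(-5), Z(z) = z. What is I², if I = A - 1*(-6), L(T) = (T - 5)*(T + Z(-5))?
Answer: 10609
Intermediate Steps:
L(T) = (-5 + T)² (L(T) = (T - 5)*(T - 5) = (-5 + T)*(-5 + T) = (-5 + T)²)
A = 97 (A = -3 + (25 + (-5)² - 10*(-5)) = -3 + (25 + 25 + 50) = -3 + 100 = 97)
I = 103 (I = 97 - 1*(-6) = 97 + 6 = 103)
I² = 103² = 10609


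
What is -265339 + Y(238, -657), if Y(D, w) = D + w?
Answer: -265758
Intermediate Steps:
-265339 + Y(238, -657) = -265339 + (238 - 657) = -265339 - 419 = -265758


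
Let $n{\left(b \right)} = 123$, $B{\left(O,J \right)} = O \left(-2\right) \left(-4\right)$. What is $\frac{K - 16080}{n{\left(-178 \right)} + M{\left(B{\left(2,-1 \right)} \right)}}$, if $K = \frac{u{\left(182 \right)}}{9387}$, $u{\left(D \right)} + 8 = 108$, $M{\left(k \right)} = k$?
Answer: $- \frac{150942860}{1304793} \approx -115.68$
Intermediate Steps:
$B{\left(O,J \right)} = 8 O$ ($B{\left(O,J \right)} = - 2 O \left(-4\right) = 8 O$)
$u{\left(D \right)} = 100$ ($u{\left(D \right)} = -8 + 108 = 100$)
$K = \frac{100}{9387} \approx 0.010653$
$\frac{K - 16080}{n{\left(-178 \right)} + M{\left(B{\left(2,-1 \right)} \right)}} = \frac{\frac{100}{9387} - 16080}{123 + 8 \cdot 2} = - \frac{150942860}{9387 \left(123 + 16\right)} = - \frac{150942860}{9387 \cdot 139} = \left(- \frac{150942860}{9387}\right) \frac{1}{139} = - \frac{150942860}{1304793}$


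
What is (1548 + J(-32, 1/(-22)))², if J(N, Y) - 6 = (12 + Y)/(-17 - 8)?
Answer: 730062586969/302500 ≈ 2.4134e+6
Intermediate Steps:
J(N, Y) = 138/25 - Y/25 (J(N, Y) = 6 + (12 + Y)/(-17 - 8) = 6 + (12 + Y)/(-25) = 6 + (12 + Y)*(-1/25) = 6 + (-12/25 - Y/25) = 138/25 - Y/25)
(1548 + J(-32, 1/(-22)))² = (1548 + (138/25 - 1/25/(-22)))² = (1548 + (138/25 - 1/25*(-1/22)))² = (1548 + (138/25 + 1/550))² = (1548 + 3037/550)² = (854437/550)² = 730062586969/302500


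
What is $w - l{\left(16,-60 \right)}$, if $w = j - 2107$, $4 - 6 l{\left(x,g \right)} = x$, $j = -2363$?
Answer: $-4468$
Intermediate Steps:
$l{\left(x,g \right)} = \frac{2}{3} - \frac{x}{6}$
$w = -4470$ ($w = -2363 - 2107 = -4470$)
$w - l{\left(16,-60 \right)} = -4470 - \left(\frac{2}{3} - \frac{8}{3}\right) = -4470 - -2 = -4470 + 2 = -4468$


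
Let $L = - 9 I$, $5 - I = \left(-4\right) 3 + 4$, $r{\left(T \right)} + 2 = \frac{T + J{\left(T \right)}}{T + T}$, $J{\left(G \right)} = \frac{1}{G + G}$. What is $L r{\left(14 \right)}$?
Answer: $\frac{137475}{784} \approx 175.35$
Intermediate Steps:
$J{\left(G \right)} = \frac{1}{2 G}$
$r{\left(T \right)} = -2 + \frac{T + \frac{1}{2 T}}{2 T}$ ($r{\left(T \right)} = -2 + \frac{T + \frac{1}{2 T}}{T + T} = -2 + \frac{T + \frac{1}{2 T}}{2 T}$)
$I = 13$ ($I = 5 - \left(\left(-4\right) 3 + 4\right) = 5 - \left(-12 + 4\right) = 5 - -8 = 5 + 8 = 13$)
$L = -117$ ($L = \left(-9\right) 13 = -117$)
$L r{\left(14 \right)} = - 117 \left(- \frac{3}{2} + \frac{1}{4 \cdot 196}\right) = - 117 \left(- \frac{3}{2} + \frac{1}{4} \cdot \frac{1}{196}\right) = - 117 \left(- \frac{3}{2} + \frac{1}{784}\right) = \left(-117\right) \left(- \frac{1175}{784}\right) = \frac{137475}{784}$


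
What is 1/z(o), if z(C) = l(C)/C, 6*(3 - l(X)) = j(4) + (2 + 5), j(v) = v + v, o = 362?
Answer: 724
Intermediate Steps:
j(v) = 2*v
l(X) = ½ (l(X) = 3 - (2*4 + (2 + 5))/6 = 3 - (8 + 7)/6 = 3 - ⅙*15 = 3 - 5/2 = ½)
z(C) = 1/(2*C)
1/z(o) = 1/((½)/362) = 1/((½)*(1/362)) = 1/(1/724) = 724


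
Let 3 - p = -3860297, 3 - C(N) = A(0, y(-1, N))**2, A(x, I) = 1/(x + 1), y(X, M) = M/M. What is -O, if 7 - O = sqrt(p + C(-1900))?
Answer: -7 + sqrt(3860302) ≈ 1957.8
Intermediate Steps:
y(X, M) = 1
A(x, I) = 1/(1 + x)
C(N) = 2 (C(N) = 3 - (1/(1 + 0))**2 = 3 - (1/1)**2 = 3 - 1*1**2 = 3 - 1*1 = 3 - 1 = 2)
p = 3860300 (p = 3 - 1*(-3860297) = 3 + 3860297 = 3860300)
O = 7 - sqrt(3860302) (O = 7 - sqrt(3860300 + 2) = 7 - sqrt(3860302) ≈ -1957.8)
-O = -(7 - sqrt(3860302)) = -7 + sqrt(3860302)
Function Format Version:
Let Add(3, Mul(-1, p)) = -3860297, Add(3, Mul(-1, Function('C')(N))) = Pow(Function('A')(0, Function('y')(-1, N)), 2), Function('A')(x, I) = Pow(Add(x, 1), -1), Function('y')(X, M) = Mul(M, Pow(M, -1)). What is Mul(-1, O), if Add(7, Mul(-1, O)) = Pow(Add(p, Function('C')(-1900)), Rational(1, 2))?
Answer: Add(-7, Pow(3860302, Rational(1, 2))) ≈ 1957.8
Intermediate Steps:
Function('y')(X, M) = 1
Function('A')(x, I) = Pow(Add(1, x), -1)
Function('C')(N) = 2 (Function('C')(N) = Add(3, Mul(-1, Pow(Pow(Add(1, 0), -1), 2))) = Add(3, Mul(-1, Pow(Pow(1, -1), 2))) = Add(3, Mul(-1, Pow(1, 2))) = Add(3, Mul(-1, 1)) = Add(3, -1) = 2)
p = 3860300 (p = Add(3, Mul(-1, -3860297)) = Add(3, 3860297) = 3860300)
O = Add(7, Mul(-1, Pow(3860302, Rational(1, 2)))) (O = Add(7, Mul(-1, Pow(Add(3860300, 2), Rational(1, 2)))) = Add(7, Mul(-1, Pow(3860302, Rational(1, 2)))) ≈ -1957.8)
Mul(-1, O) = Mul(-1, Add(7, Mul(-1, Pow(3860302, Rational(1, 2))))) = Add(-7, Pow(3860302, Rational(1, 2)))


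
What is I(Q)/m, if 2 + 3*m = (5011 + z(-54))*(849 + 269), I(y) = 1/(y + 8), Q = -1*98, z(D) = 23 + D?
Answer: -1/167029140 ≈ -5.9870e-9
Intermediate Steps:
Q = -98
I(y) = 1/(8 + y)
m = 5567638/3 (m = -⅔ + ((5011 + (23 - 54))*(849 + 269))/3 = -⅔ + ((5011 - 31)*1118)/3 = -⅔ + (4980*1118)/3 = -⅔ + (⅓)*5567640 = -⅔ + 1855880 = 5567638/3 ≈ 1.8559e+6)
I(Q)/m = 1/((8 - 98)*(5567638/3)) = (3/5567638)/(-90) = -1/90*3/5567638 = -1/167029140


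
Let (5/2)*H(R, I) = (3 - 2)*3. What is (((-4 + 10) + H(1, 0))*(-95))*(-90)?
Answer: 61560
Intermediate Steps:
H(R, I) = 6/5 (H(R, I) = 2*((3 - 2)*3)/5 = 2*(1*3)/5 = (2/5)*3 = 6/5)
(((-4 + 10) + H(1, 0))*(-95))*(-90) = (((-4 + 10) + 6/5)*(-95))*(-90) = ((6 + 6/5)*(-95))*(-90) = ((36/5)*(-95))*(-90) = -684*(-90) = 61560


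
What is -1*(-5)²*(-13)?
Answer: 325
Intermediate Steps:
-1*(-5)²*(-13) = -1*25*(-13) = -25*(-13) = 325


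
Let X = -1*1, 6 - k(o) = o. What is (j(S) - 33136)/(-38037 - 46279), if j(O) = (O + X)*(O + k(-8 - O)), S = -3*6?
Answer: 16359/42158 ≈ 0.38804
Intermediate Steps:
S = -18
k(o) = 6 - o
X = -1
j(O) = (-1 + O)*(14 + 2*O) (j(O) = (O - 1)*(O + (6 - (-8 - O))) = (-1 + O)*(O + (6 + (8 + O))) = (-1 + O)*(O + (14 + O)) = (-1 + O)*(14 + 2*O))
(j(S) - 33136)/(-38037 - 46279) = ((-14 + 2*(-18)² + 12*(-18)) - 33136)/(-38037 - 46279) = ((-14 + 2*324 - 216) - 33136)/(-84316) = ((-14 + 648 - 216) - 33136)*(-1/84316) = (418 - 33136)*(-1/84316) = -32718*(-1/84316) = 16359/42158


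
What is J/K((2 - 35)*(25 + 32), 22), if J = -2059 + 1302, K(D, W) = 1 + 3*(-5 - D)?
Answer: -757/5629 ≈ -0.13448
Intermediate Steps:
K(D, W) = -14 - 3*D (K(D, W) = 1 + (-15 - 3*D) = -14 - 3*D)
J = -757
J/K((2 - 35)*(25 + 32), 22) = -757/(-14 - 3*(2 - 35)*(25 + 32)) = -757/(-14 - (-99)*57) = -757/(-14 - 3*(-1881)) = -757/(-14 + 5643) = -757/5629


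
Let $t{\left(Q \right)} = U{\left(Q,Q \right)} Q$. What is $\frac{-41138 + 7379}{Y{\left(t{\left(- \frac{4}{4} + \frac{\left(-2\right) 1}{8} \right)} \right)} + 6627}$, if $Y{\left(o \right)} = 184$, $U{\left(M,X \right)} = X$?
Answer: $- \frac{33759}{6811} \approx -4.9565$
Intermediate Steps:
$t{\left(Q \right)} = Q^{2}$ ($t{\left(Q \right)} = Q Q = Q^{2}$)
$\frac{-41138 + 7379}{Y{\left(t{\left(- \frac{4}{4} + \frac{\left(-2\right) 1}{8} \right)} \right)} + 6627} = \frac{-41138 + 7379}{184 + 6627} = - \frac{33759}{6811}$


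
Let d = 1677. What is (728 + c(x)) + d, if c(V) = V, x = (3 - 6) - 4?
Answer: 2398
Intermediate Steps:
x = -7 (x = -3 - 4 = -7)
(728 + c(x)) + d = (728 - 7) + 1677 = 721 + 1677 = 2398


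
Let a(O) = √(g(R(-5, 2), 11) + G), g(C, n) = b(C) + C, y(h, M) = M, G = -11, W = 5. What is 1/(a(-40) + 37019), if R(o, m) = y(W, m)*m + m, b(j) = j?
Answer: 1/37020 ≈ 2.7012e-5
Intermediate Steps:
R(o, m) = m + m² (R(o, m) = m*m + m = m² + m = m + m²)
g(C, n) = 2*C (g(C, n) = C + C = 2*C)
a(O) = 1 (a(O) = √(2*(2*(1 + 2)) - 11) = √(2*(2*3) - 11) = √(2*6 - 11) = √(12 - 11) = √1 = 1)
1/(a(-40) + 37019) = 1/(1 + 37019) = 1/37020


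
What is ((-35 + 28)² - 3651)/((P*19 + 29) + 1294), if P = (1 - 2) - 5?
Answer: -3602/1209 ≈ -2.9793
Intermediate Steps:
P = -6 (P = -1 - 5 = -6)
((-35 + 28)² - 3651)/((P*19 + 29) + 1294) = ((-35 + 28)² - 3651)/((-6*19 + 29) + 1294) = ((-7)² - 3651)/((-114 + 29) + 1294) = (49 - 3651)/(-85 + 1294) = -3602/1209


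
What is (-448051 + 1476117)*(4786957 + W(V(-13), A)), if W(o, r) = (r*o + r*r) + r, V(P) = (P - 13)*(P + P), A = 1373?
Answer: 7814953702062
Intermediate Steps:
V(P) = 2*P*(-13 + P) (V(P) = (-13 + P)*(2*P) = 2*P*(-13 + P))
W(o, r) = r + r² + o*r (W(o, r) = (o*r + r²) + r = (r² + o*r) + r = r + r² + o*r)
(-448051 + 1476117)*(4786957 + W(V(-13), A)) = (-448051 + 1476117)*(4786957 + 1373*(1 + 2*(-13)*(-13 - 13) + 1373)) = 1028066*(4786957 + 1373*(1 + 2*(-13)*(-26) + 1373)) = 1028066*(4786957 + 1373*(1 + 676 + 1373)) = 1028066*(4786957 + 1373*2050) = 1028066*(4786957 + 2814650) = 1028066*7601607 = 7814953702062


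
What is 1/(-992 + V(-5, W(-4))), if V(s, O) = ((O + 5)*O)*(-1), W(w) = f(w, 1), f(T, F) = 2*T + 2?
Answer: -1/998 ≈ -0.0010020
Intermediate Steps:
f(T, F) = 2 + 2*T
W(w) = 2 + 2*w
V(s, O) = -O*(5 + O) (V(s, O) = ((5 + O)*O)*(-1) = (O*(5 + O))*(-1) = -O*(5 + O))
1/(-992 + V(-5, W(-4))) = 1/(-992 - (2 + 2*(-4))*(5 + (2 + 2*(-4)))) = 1/(-992 - (2 - 8)*(5 + (2 - 8))) = 1/(-992 - 1*(-6)*(5 - 6)) = 1/(-992 - 1*(-6)*(-1)) = 1/(-992 - 6) = 1/(-998) = -1/998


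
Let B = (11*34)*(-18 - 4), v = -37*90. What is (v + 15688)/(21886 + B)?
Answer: 6179/6829 ≈ 0.90482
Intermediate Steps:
v = -3330
B = -8228 (B = 374*(-22) = -8228)
(v + 15688)/(21886 + B) = (-3330 + 15688)/(21886 - 8228) = 12358/13658 = 12358*(1/13658) = 6179/6829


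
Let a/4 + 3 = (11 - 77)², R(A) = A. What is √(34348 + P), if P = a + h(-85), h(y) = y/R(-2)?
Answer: √207210/2 ≈ 227.60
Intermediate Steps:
a = 17412 (a = -12 + 4*(11 - 77)² = -12 + 4*(-66)² = -12 + 4*4356 = -12 + 17424 = 17412)
h(y) = -y/2 (h(y) = y/(-2) = y*(-½) = -y/2)
P = 34909/2 (P = 17412 - ½*(-85) = 17412 + 85/2 = 34909/2 ≈ 17455.)
√(34348 + P) = √(34348 + 34909/2) = √(103605/2) = √207210/2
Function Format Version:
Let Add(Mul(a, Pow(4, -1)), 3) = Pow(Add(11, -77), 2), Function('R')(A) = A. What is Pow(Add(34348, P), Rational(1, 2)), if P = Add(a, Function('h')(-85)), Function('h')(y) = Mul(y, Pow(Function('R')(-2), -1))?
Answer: Mul(Rational(1, 2), Pow(207210, Rational(1, 2))) ≈ 227.60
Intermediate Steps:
a = 17412 (a = Add(-12, Mul(4, Pow(Add(11, -77), 2))) = Add(-12, Mul(4, Pow(-66, 2))) = Add(-12, Mul(4, 4356)) = Add(-12, 17424) = 17412)
Function('h')(y) = Mul(Rational(-1, 2), y) (Function('h')(y) = Mul(y, Pow(-2, -1)) = Mul(y, Rational(-1, 2)) = Mul(Rational(-1, 2), y))
P = Rational(34909, 2) (P = Add(17412, Mul(Rational(-1, 2), -85)) = Add(17412, Rational(85, 2)) = Rational(34909, 2) ≈ 17455.)
Pow(Add(34348, P), Rational(1, 2)) = Pow(Add(34348, Rational(34909, 2)), Rational(1, 2)) = Pow(Rational(103605, 2), Rational(1, 2)) = Mul(Rational(1, 2), Pow(207210, Rational(1, 2)))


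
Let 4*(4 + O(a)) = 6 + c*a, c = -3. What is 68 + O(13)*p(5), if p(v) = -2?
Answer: 185/2 ≈ 92.500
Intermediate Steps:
O(a) = -5/2 - 3*a/4 (O(a) = -4 + (6 - 3*a)/4 = -4 + (3/2 - 3*a/4) = -5/2 - 3*a/4)
68 + O(13)*p(5) = 68 + (-5/2 - 3/4*13)*(-2) = 68 + (-5/2 - 39/4)*(-2) = 68 - 49/4*(-2) = 68 + 49/2 = 185/2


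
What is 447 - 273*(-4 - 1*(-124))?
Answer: -32313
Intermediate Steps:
447 - 273*(-4 - 1*(-124)) = 447 - 273*(-4 + 124) = 447 - 273*120 = 447 - 32760 = -32313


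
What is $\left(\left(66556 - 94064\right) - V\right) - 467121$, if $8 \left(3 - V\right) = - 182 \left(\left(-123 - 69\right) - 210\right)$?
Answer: $- \frac{970973}{2} \approx -4.8549 \cdot 10^{5}$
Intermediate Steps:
$V = - \frac{18285}{2}$ ($V = 3 - \frac{\left(-182\right) \left(\left(-123 - 69\right) - 210\right)}{8} = 3 - \frac{\left(-182\right) \left(-192 - 210\right)}{8} = 3 - \frac{\left(-182\right) \left(-402\right)}{8} = 3 - \frac{18291}{2} = - \frac{18285}{2} \approx -9142.5$)
$\left(\left(66556 - 94064\right) - V\right) - 467121 = \left(\left(66556 - 94064\right) - - \frac{18285}{2}\right) - 467121 = \left(\left(66556 - 94064\right) + \frac{18285}{2}\right) - 467121 = \left(-27508 + \frac{18285}{2}\right) - 467121 = - \frac{36731}{2} - 467121 = - \frac{970973}{2}$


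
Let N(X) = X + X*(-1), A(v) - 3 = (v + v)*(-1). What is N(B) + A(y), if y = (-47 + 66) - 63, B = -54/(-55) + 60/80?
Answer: 91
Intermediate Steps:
B = 381/220 (B = -54*(-1/55) + 60*(1/80) = 54/55 + ¾ = 381/220 ≈ 1.7318)
y = -44 (y = 19 - 63 = -44)
A(v) = 3 - 2*v (A(v) = 3 + (v + v)*(-1) = 3 + (2*v)*(-1) = 3 - 2*v)
N(X) = 0 (N(X) = X - X = 0)
N(B) + A(y) = 0 + (3 - 2*(-44)) = 0 + (3 + 88) = 0 + 91 = 91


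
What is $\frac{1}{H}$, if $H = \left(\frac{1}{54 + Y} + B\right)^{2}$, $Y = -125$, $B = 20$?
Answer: $\frac{5041}{2013561} \approx 0.0025035$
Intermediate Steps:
$H = \frac{2013561}{5041}$ ($H = \left(\frac{1}{54 - 125} + 20\right)^{2} = \left(\frac{1}{-71} + 20\right)^{2} = \left(- \frac{1}{71} + 20\right)^{2} = \left(\frac{1419}{71}\right)^{2} = \frac{2013561}{5041} \approx 399.44$)
$\frac{1}{H} = \frac{1}{\frac{2013561}{5041}} = \frac{5041}{2013561}$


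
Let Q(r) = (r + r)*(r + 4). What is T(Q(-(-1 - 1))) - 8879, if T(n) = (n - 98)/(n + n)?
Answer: -213133/24 ≈ -8880.5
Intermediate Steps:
Q(r) = 2*r*(4 + r) (Q(r) = (2*r)*(4 + r) = 2*r*(4 + r))
T(n) = (-98 + n)/(2*n) (T(n) = (-98 + n)/((2*n)) = (-98 + n)*(1/(2*n)) = (-98 + n)/(2*n))
T(Q(-(-1 - 1))) - 8879 = (-98 + 2*(-(-1 - 1))*(4 - (-1 - 1)))/(2*((2*(-(-1 - 1))*(4 - (-1 - 1))))) - 8879 = (-98 + 2*(-1*(-2))*(4 - 1*(-2)))/(2*((2*(-1*(-2))*(4 - 1*(-2))))) - 8879 = (-98 + 2*2*(4 + 2))/(2*((2*2*(4 + 2)))) - 8879 = (-98 + 2*2*6)/(2*((2*2*6))) - 8879 = (½)*(-98 + 24)/24 - 8879 = (½)*(1/24)*(-74) - 8879 = -37/24 - 8879 = -213133/24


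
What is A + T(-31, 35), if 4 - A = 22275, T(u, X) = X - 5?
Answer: -22241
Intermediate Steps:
T(u, X) = -5 + X
A = -22271 (A = 4 - 1*22275 = 4 - 22275 = -22271)
A + T(-31, 35) = -22271 + (-5 + 35) = -22271 + 30 = -22241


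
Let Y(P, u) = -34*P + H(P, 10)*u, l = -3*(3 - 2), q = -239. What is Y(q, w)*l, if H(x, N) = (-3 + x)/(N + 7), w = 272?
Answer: -12762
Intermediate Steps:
H(x, N) = (-3 + x)/(7 + N)
l = -3 (l = -3*1 = -3)
Y(P, u) = -34*P + u*(-3/17 + P/17) (Y(P, u) = -34*P + ((-3 + P)/(7 + 10))*u = -34*P + ((-3 + P)/17)*u = -34*P + (-3/17 + P/17)*u = -34*P + u*(-3/17 + P/17))
Y(q, w)*l = (-34*(-239) + (1/17)*272*(-3 - 239))*(-3) = (8126 + (1/17)*272*(-242))*(-3) = (8126 - 3872)*(-3) = 4254*(-3) = -12762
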